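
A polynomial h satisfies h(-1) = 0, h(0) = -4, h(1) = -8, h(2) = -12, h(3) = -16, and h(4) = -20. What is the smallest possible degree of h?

Forward differences of the values at t = -1, 0, 1, 2, 3, 4:
  h  : 0  -4  -8  -12  -16  -20
  Δ  : -4  -4  -4  -4  -4
  Δ^2: 0  0  0  0
  Δ^3: 0  0  0
  Δ^4: 0  0
  Δ^5: 0
The first differences are constant (-4) and nonzero, while all higher differences vanish, so the minimal degree is 1.

1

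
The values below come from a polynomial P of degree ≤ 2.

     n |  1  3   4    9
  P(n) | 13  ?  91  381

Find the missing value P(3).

57

The 3 known points determine the degree-2 polynomial uniquely.
Write P(n) = an^2 + bn + c. Substituting each data point gives a linear system:
  a + b + c = 13
  16a + 4b + c = 91
  81a + 9b + c = 381
Solving the system yields a = 4, b = 6, c = 3.
So P(n) = 4n^2 + 6n + 3.
Then P(3) = 57.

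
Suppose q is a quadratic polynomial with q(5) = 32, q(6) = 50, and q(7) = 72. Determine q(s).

q(s) = 2s^2 - 4s + 2

Write q(s) = as^2 + bs + c. Substituting each data point gives a linear system:
  25a + 5b + c = 32
  36a + 6b + c = 50
  49a + 7b + c = 72
Solving the system yields a = 2, b = -4, c = 2.
So q(s) = 2s^2 - 4s + 2.
Check: q(5) = 32. ✓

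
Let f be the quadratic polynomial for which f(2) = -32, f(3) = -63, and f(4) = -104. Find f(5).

-155

Write f(u) = au^2 + bu + c. Substituting each data point gives a linear system:
  4a + 2b + c = -32
  9a + 3b + c = -63
  16a + 4b + c = -104
Solving the system yields a = -5, b = -6, c = 0.
So f(u) = -5u² - 6u.
Then f(5) = -155.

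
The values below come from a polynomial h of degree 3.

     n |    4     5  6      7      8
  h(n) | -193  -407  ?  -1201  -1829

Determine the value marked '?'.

-735

The 4 known points determine the degree-3 polynomial uniquely.
Write h(n) = an^3 + bn^2 + cn + d. Substituting each data point gives a linear system:
  64a + 16b + 4c + d = -193
  125a + 25b + 5c + d = -407
  343a + 49b + 7c + d = -1201
  512a + 64b + 8c + d = -1829
Solving the system yields a = -4, b = 3, c = 3, d = 3.
So h(n) = -4n^3 + 3n^2 + 3n + 3.
Then h(6) = -735.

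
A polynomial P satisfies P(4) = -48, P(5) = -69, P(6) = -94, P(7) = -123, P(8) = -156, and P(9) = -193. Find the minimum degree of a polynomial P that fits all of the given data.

2

Forward differences of the values at x = 4, 5, 6, 7, 8, 9:
  P  : -48  -69  -94  -123  -156  -193
  Δ  : -21  -25  -29  -33  -37
  Δ^2: -4  -4  -4  -4
  Δ^3: 0  0  0
  Δ^4: 0  0
  Δ^5: 0
The second differences are constant (-4) and nonzero, while all higher differences vanish, so the minimal degree is 2.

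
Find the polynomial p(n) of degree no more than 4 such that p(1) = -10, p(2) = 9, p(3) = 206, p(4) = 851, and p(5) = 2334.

Write p(n) = an^4 + bn^3 + cn^2 + dn + e. Substituting each data point gives a linear system:
  a + b + c + d + e = -10
  16a + 8b + 4c + 2d + e = 9
  81a + 27b + 9c + 3d + e = 206
  256a + 64b + 16c + 4d + e = 851
  625a + 125b + 25c + 5d + e = 2334
Solving the system yields a = 5, b = -5, c = -6, d = -3, e = -1.
So p(n) = 5n^4 - 5n^3 - 6n^2 - 3n - 1.
Check: p(2) = 9. ✓

p(n) = 5n^4 - 5n^3 - 6n^2 - 3n - 1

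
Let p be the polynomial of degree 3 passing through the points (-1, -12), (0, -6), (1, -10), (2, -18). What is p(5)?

-6

Using the Lagrange interpolation formula with nodes -1, 0, 1, 2:
  L_0(x) = x(x - 1)(x - 2) / -6
  L_1(x) = (x + 1)(x - 1)(x - 2) / 2
  L_2(x) = (x + 1)x(x - 2) / -2
  L_3(x) = (x + 1)x(x - 1) / 6
Then p(x) = -12·L_0(x) - 6·L_1(x) - 10·L_2(x) - 18·L_3(x).
Expanding and collecting terms gives p(x) = x^3 - 5x^2 - 6.
Evaluating at x = 5: p(5) = -6.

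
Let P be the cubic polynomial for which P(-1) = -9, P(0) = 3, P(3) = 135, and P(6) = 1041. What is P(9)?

Write P(t) = at^3 + bt^2 + ct + d. Substituting each data point gives a linear system:
  -a + b - c + d = -9
  d = 3
  27a + 9b + 3c + d = 135
  216a + 36b + 6c + d = 1041
Solving the system yields a = 5, b = -2, c = 5, d = 3.
So P(t) = 5t^3 - 2t^2 + 5t + 3.
Then P(9) = 3531.

3531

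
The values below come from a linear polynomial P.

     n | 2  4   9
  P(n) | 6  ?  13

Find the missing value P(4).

8

The 2 known points determine the degree-1 polynomial uniquely.
Write P(n) = an + b. Substituting each data point gives a linear system:
  2a + b = 6
  9a + b = 13
Solving the system yields a = 1, b = 4.
So P(n) = n + 4.
Then P(4) = 8.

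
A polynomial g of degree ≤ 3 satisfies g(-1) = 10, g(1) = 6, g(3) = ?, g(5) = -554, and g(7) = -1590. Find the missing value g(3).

The 4 known points determine the degree-3 polynomial uniquely.
Write g(x) = ax^3 + bx^2 + cx + d. Substituting each data point gives a linear system:
  -a + b - c + d = 10
  a + b + c + d = 6
  125a + 25b + 5c + d = -554
  343a + 49b + 7c + d = -1590
Solving the system yields a = -5, b = 2, c = 3, d = 6.
So g(x) = -5x^3 + 2x^2 + 3x + 6.
Then g(3) = -102.

-102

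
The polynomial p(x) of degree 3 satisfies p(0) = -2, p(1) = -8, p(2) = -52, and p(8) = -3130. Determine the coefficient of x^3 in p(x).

Write p(x) = ax^3 + bx^2 + cx + d. Substituting each data point gives a linear system:
  d = -2
  a + b + c + d = -8
  8a + 4b + 2c + d = -52
  512a + 64b + 8c + d = -3130
Solving the system yields a = -6, b = -1, c = 1, d = -2.
So p(x) = -6x^3 - x^2 + x - 2.
The leading coefficient is -6.

-6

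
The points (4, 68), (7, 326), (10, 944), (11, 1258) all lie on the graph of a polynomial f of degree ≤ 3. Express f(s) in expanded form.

f(s) = s^3 - s^2 + 4s + 4

Using the Lagrange interpolation formula with nodes 4, 7, 10, 11:
  L_0(s) = (s - 7)(s - 10)(s - 11) / -126
  L_1(s) = (s - 4)(s - 10)(s - 11) / 36
  L_2(s) = (s - 4)(s - 7)(s - 11) / -18
  L_3(s) = (s - 4)(s - 7)(s - 10) / 28
Then f(s) = 68·L_0(s) + 326·L_1(s) + 944·L_2(s) + 1258·L_3(s).
Expanding and collecting terms gives f(s) = s³ - s² + 4s + 4.
Check: f(11) = 1258. ✓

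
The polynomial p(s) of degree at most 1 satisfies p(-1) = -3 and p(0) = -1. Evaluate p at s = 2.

Using the Lagrange interpolation formula with nodes -1, 0:
  L_0(s) = s / -1
  L_1(s) = (s + 1) / 1
Then p(s) = -3·L_0(s) - 1·L_1(s).
Expanding and collecting terms gives p(s) = 2s - 1.
Evaluating at s = 2: p(2) = 3.

3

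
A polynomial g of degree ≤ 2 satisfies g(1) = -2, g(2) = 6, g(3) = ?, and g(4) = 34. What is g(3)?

On equispaced nodes a degree-2 polynomial has vanishing third forward difference, so
  - g(1) + 3·g(2) - 3·g(3) + g(4) = 0.
Substituting the known values and solving for g(3):
  -3·g(3) = -54
  g(3) = 18.

18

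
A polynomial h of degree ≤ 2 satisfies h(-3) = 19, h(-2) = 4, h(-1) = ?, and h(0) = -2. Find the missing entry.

The 3 known points determine the degree-2 polynomial uniquely.
Write h(s) = as^2 + bs + c. Substituting each data point gives a linear system:
  9a - 3b + c = 19
  4a - 2b + c = 4
  c = -2
Solving the system yields a = 4, b = 5, c = -2.
So h(s) = 4s^2 + 5s - 2.
Then h(-1) = -3.

-3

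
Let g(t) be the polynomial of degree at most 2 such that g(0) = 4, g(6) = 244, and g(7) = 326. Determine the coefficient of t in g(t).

Write g(t) = at^2 + bt + c. Substituting each data point gives a linear system:
  c = 4
  36a + 6b + c = 244
  49a + 7b + c = 326
Solving the system yields a = 6, b = 4, c = 4.
So g(t) = 6t^2 + 4t + 4.
The coefficient of t is 4.

4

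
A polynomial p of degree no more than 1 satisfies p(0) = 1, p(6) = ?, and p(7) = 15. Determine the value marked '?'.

13

The 2 known points determine the degree-1 polynomial uniquely.
Write p(n) = an + b. Substituting each data point gives a linear system:
  b = 1
  7a + b = 15
Solving the system yields a = 2, b = 1.
So p(n) = 2n + 1.
Then p(6) = 13.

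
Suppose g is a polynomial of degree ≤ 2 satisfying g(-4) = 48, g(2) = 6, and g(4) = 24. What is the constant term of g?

4

Write g(u) = au^2 + bu + c. Substituting each data point gives a linear system:
  16a - 4b + c = 48
  4a + 2b + c = 6
  16a + 4b + c = 24
Solving the system yields a = 2, b = -3, c = 4.
So g(u) = 2u^2 - 3u + 4.
The constant term is 4.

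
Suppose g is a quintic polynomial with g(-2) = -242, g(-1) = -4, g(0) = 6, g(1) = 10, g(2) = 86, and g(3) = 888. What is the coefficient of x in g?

6

Write g(x) = ax^5 + bx^4 + cx^3 + dx^2 + ex + k. Substituting each data point gives a linear system:
  -32a + 16b - 8c + 4d - 2e + k = -242
  -a + b - c + d - e + k = -4
  k = 6
  a + b + c + d + e + k = 10
  32a + 16b + 8c + 4d + 2e + k = 86
  243a + 81b + 27c + 9d + 3e + k = 888
Solving the system yields a = 6, b = -6, c = -5, d = 3, e = 6, k = 6.
So g(x) = 6x⁵ - 6x⁴ - 5x³ + 3x² + 6x + 6.
The coefficient of x is 6.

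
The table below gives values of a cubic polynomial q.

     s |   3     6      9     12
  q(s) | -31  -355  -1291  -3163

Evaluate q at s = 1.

5

Forward differences of the values at s = 3, 6, 9, 12:
  q  : -31  -355  -1291  -3163
  Δ  : -324  -936  -1872
  Δ^2: -612  -936
  Δ^3: -324
The third differences are constant, confirming degree 3.
Interpolating (Newton forward form) and evaluating at s = 1 gives q(1) = 5.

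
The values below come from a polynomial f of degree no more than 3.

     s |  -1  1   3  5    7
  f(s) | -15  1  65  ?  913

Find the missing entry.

The 4 known points determine the degree-3 polynomial uniquely.
Write f(s) = as^3 + bs^2 + cs + d. Substituting each data point gives a linear system:
  -a + b - c + d = -15
  a + b + c + d = 1
  27a + 9b + 3c + d = 65
  343a + 49b + 7c + d = 913
Solving the system yields a = 3, b = -3, c = 5, d = -4.
So f(s) = 3s³ - 3s² + 5s - 4.
Then f(5) = 321.

321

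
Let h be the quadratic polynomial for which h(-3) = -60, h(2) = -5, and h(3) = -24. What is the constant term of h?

3

Write h(t) = at^2 + bt + c. Substituting each data point gives a linear system:
  9a - 3b + c = -60
  4a + 2b + c = -5
  9a + 3b + c = -24
Solving the system yields a = -5, b = 6, c = 3.
So h(t) = -5t^2 + 6t + 3.
The constant term is 3.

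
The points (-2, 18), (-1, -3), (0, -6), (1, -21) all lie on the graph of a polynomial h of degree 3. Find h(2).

-78

Write h(s) = as^3 + bs^2 + cs + d. Substituting each data point gives a linear system:
  -8a + 4b - 2c + d = 18
  -a + b - c + d = -3
  d = -6
  a + b + c + d = -21
Solving the system yields a = -5, b = -6, c = -4, d = -6.
So h(s) = -5s^3 - 6s^2 - 4s - 6.
Then h(2) = -78.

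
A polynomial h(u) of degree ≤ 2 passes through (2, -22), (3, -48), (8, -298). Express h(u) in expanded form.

h(u) = -4u^2 - 6u + 6

Write h(u) = au^2 + bu + c. Substituting each data point gives a linear system:
  4a + 2b + c = -22
  9a + 3b + c = -48
  64a + 8b + c = -298
Solving the system yields a = -4, b = -6, c = 6.
So h(u) = -4u² - 6u + 6.
Check: h(3) = -48. ✓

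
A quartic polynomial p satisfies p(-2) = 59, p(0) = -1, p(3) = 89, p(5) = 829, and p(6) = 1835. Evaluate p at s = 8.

6319

Write p(s) = as^4 + bs^3 + cs^2 + ds + e. Substituting each data point gives a linear system:
  16a - 8b + 4c - 2d + e = 59
  e = -1
  81a + 27b + 9c + 3d + e = 89
  625a + 125b + 25c + 5d + e = 829
  1296a + 216b + 36c + 6d + e = 1835
Solving the system yields a = 2, b = -4, c = 2, d = 6, e = -1.
So p(s) = 2s^4 - 4s^3 + 2s^2 + 6s - 1.
Then p(8) = 6319.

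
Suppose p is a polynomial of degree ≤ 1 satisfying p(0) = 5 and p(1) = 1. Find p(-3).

Using the Lagrange interpolation formula with nodes 0, 1:
  L_0(t) = (t - 1) / -1
  L_1(t) = t / 1
Then p(t) = 5·L_0(t) + 1·L_1(t).
Expanding and collecting terms gives p(t) = -4t + 5.
Evaluating at t = -3: p(-3) = 17.

17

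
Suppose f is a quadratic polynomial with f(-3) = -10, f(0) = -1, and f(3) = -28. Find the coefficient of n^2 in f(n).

-2

Write f(n) = an^2 + bn + c. Substituting each data point gives a linear system:
  9a - 3b + c = -10
  c = -1
  9a + 3b + c = -28
Solving the system yields a = -2, b = -3, c = -1.
So f(n) = -2n² - 3n - 1.
The leading coefficient is -2.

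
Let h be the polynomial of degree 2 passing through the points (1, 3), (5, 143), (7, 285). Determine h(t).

h(t) = 6t^2 - t - 2

Write h(t) = at^2 + bt + c. Substituting each data point gives a linear system:
  a + b + c = 3
  25a + 5b + c = 143
  49a + 7b + c = 285
Solving the system yields a = 6, b = -1, c = -2.
So h(t) = 6t² - t - 2.
Check: h(7) = 285. ✓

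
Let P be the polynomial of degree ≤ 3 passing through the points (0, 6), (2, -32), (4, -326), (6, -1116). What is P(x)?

Using the Lagrange interpolation formula with nodes 0, 2, 4, 6:
  L_0(x) = (x - 2)(x - 4)(x - 6) / -48
  L_1(x) = x(x - 4)(x - 6) / 16
  L_2(x) = x(x - 2)(x - 6) / -16
  L_3(x) = x(x - 2)(x - 4) / 48
Then P(x) = 6·L_0(x) - 32·L_1(x) - 326·L_2(x) - 1116·L_3(x).
Expanding and collecting terms gives P(x) = -5x^3 - 2x^2 + 5x + 6.
Check: P(6) = -1116. ✓

P(x) = -5x^3 - 2x^2 + 5x + 6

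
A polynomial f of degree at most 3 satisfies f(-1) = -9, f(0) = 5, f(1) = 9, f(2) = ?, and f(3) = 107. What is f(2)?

33

On equispaced nodes a degree-3 polynomial has vanishing fourth forward difference, so
  f(-1) - 4·f(0) + 6·f(1) - 4·f(2) + f(3) = 0.
Substituting the known values and solving for f(2):
  -4·f(2) = -132
  f(2) = 33.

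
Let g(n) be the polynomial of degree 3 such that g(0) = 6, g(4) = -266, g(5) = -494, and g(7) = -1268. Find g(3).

-120

Using the Lagrange interpolation formula with nodes 0, 4, 5, 7:
  L_0(n) = (n - 4)(n - 5)(n - 7) / -140
  L_1(n) = n(n - 5)(n - 7) / 12
  L_2(n) = n(n - 4)(n - 7) / -10
  L_3(n) = n(n - 4)(n - 5) / 42
Then g(n) = 6·L_0(n) - 266·L_1(n) - 494·L_2(n) - 1268·L_3(n).
Expanding and collecting terms gives g(n) = -3n^3 - 5n^2 + 6.
Evaluating at n = 3: g(3) = -120.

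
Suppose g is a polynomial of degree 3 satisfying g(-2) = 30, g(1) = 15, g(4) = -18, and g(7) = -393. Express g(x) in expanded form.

Write g(x) = ax^3 + bx^2 + cx + d. Substituting each data point gives a linear system:
  -8a + 4b - 2c + d = 30
  a + b + c + d = 15
  64a + 16b + 4c + d = -18
  343a + 49b + 7c + d = -393
Solving the system yields a = -2, b = 5, c = 6, d = 6.
So g(x) = -2x^3 + 5x^2 + 6x + 6.
Check: g(7) = -393. ✓

g(x) = -2x^3 + 5x^2 + 6x + 6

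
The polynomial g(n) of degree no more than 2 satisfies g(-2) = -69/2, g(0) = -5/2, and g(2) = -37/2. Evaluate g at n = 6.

Write g(n) = an^2 + bn + c. Substituting each data point gives a linear system:
  4a - 2b + c = -69/2
  c = -5/2
  4a + 2b + c = -37/2
Solving the system yields a = -6, b = 4, c = -5/2.
So g(n) = -6n^2 + 4n - 5/2.
Then g(6) = -389/2.

-389/2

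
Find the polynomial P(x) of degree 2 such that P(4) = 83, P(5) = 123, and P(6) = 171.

P(x) = 4x^2 + 4x + 3

Using the Lagrange interpolation formula with nodes 4, 5, 6:
  L_0(x) = (x - 5)(x - 6) / 2
  L_1(x) = (x - 4)(x - 6) / -1
  L_2(x) = (x - 4)(x - 5) / 2
Then P(x) = 83·L_0(x) + 123·L_1(x) + 171·L_2(x).
Expanding and collecting terms gives P(x) = 4x² + 4x + 3.
Check: P(4) = 83. ✓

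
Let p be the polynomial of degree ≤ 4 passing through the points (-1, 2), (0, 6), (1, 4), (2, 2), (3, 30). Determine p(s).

Using the Lagrange interpolation formula with nodes -1, 0, 1, 2, 3:
  L_0(s) = s(s - 1)(s - 2)(s - 3) / 24
  L_1(s) = (s + 1)(s - 1)(s - 2)(s - 3) / -6
  L_2(s) = (s + 1)s(s - 2)(s - 3) / 4
  L_3(s) = (s + 1)s(s - 1)(s - 3) / -6
  L_4(s) = (s + 1)s(s - 1)(s - 2) / 24
Then p(s) = 2·L_0(s) + 6·L_1(s) + 4·L_2(s) + 2·L_3(s) + 30·L_4(s).
Expanding and collecting terms gives p(s) = s^4 - s^3 - 4s^2 + 2s + 6.
Check: p(0) = 6. ✓

p(s) = s^4 - s^3 - 4s^2 + 2s + 6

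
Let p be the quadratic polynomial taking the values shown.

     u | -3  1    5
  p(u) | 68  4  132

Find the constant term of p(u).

2

Write p(u) = au^2 + bu + c. Substituting each data point gives a linear system:
  9a - 3b + c = 68
  a + b + c = 4
  25a + 5b + c = 132
Solving the system yields a = 6, b = -4, c = 2.
So p(u) = 6u^2 - 4u + 2.
The constant term is 2.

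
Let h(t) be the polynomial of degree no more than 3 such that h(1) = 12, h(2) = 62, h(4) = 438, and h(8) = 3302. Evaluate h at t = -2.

-18

Write h(t) = at^3 + bt^2 + ct + d. Substituting each data point gives a linear system:
  a + b + c + d = 12
  8a + 4b + 2c + d = 62
  64a + 16b + 4c + d = 438
  512a + 64b + 8c + d = 3302
Solving the system yields a = 6, b = 4, c = -4, d = 6.
So h(t) = 6t^3 + 4t^2 - 4t + 6.
Then h(-2) = -18.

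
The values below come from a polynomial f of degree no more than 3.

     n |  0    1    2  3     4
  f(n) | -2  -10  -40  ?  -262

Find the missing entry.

-116

The 4 known points determine the degree-3 polynomial uniquely.
Write f(n) = an^3 + bn^2 + cn + d. Substituting each data point gives a linear system:
  d = -2
  a + b + c + d = -10
  8a + 4b + 2c + d = -40
  64a + 16b + 4c + d = -262
Solving the system yields a = -4, b = 1, c = -5, d = -2.
So f(n) = -4n^3 + n^2 - 5n - 2.
Then f(3) = -116.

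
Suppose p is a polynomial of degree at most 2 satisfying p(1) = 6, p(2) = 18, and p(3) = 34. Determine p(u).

Using the Lagrange interpolation formula with nodes 1, 2, 3:
  L_0(u) = (u - 2)(u - 3) / 2
  L_1(u) = (u - 1)(u - 3) / -1
  L_2(u) = (u - 1)(u - 2) / 2
Then p(u) = 6·L_0(u) + 18·L_1(u) + 34·L_2(u).
Expanding and collecting terms gives p(u) = 2u^2 + 6u - 2.
Check: p(3) = 34. ✓

p(u) = 2u^2 + 6u - 2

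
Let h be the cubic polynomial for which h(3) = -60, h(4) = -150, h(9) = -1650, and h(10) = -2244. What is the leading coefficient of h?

Write h(s) = as^3 + bs^2 + cs + d. Substituting each data point gives a linear system:
  27a + 9b + 3c + d = -60
  64a + 16b + 4c + d = -150
  729a + 81b + 9c + d = -1650
  1000a + 100b + 10c + d = -2244
Solving the system yields a = -2, b = -3, c = 5, d = 6.
So h(s) = -2s^3 - 3s^2 + 5s + 6.
The leading coefficient is -2.

-2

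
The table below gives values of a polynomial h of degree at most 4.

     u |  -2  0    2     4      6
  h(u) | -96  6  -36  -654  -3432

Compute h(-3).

Write h(u) = au^4 + bu^3 + cu^2 + du + e. Substituting each data point gives a linear system:
  16a - 8b + 4c - 2d + e = -96
  e = 6
  16a + 8b + 4c + 2d + e = -36
  256a + 64b + 16c + 4d + e = -654
  1296a + 216b + 36c + 6d + e = -3432
Solving the system yields a = -3, b = 3, c = -6, d = 3, e = 6.
So h(u) = -3u⁴ + 3u³ - 6u² + 3u + 6.
Then h(-3) = -381.

-381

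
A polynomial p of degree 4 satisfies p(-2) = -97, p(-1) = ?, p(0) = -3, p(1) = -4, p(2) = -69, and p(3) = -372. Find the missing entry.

-12

The 5 known points determine the degree-4 polynomial uniquely.
Write p(n) = an^4 + bn^3 + cn^2 + dn + e. Substituting each data point gives a linear system:
  16a - 8b + 4c - 2d + e = -97
  e = -3
  a + b + c + d + e = -4
  16a + 8b + 4c + 2d + e = -69
  81a + 27b + 9c + 3d + e = -372
Solving the system yields a = -5, b = 1, c = 0, d = 3, e = -3.
So p(n) = -5n^4 + n^3 + 3n - 3.
Then p(-1) = -12.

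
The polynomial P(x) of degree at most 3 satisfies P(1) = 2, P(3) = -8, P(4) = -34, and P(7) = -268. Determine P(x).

Using the Lagrange interpolation formula with nodes 1, 3, 4, 7:
  L_0(x) = (x - 3)(x - 4)(x - 7) / -36
  L_1(x) = (x - 1)(x - 4)(x - 7) / 8
  L_2(x) = (x - 1)(x - 3)(x - 7) / -9
  L_3(x) = (x - 1)(x - 3)(x - 4) / 72
Then P(x) = 2·L_0(x) - 8·L_1(x) - 34·L_2(x) - 268·L_3(x).
Expanding and collecting terms gives P(x) = -x^3 + x^2 + 4x - 2.
Check: P(4) = -34. ✓

P(x) = -x^3 + x^2 + 4x - 2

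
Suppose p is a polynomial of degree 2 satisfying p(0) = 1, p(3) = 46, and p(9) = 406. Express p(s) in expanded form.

p(s) = 5s^2 + 1

Write p(s) = as^2 + bs + c. Substituting each data point gives a linear system:
  c = 1
  9a + 3b + c = 46
  81a + 9b + c = 406
Solving the system yields a = 5, b = 0, c = 1.
So p(s) = 5s^2 + 1.
Check: p(9) = 406. ✓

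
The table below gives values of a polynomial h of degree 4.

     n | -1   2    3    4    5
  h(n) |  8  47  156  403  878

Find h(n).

Write h(n) = an^4 + bn^3 + cn^2 + dn + e. Substituting each data point gives a linear system:
  a - b + c - d + e = 8
  16a + 8b + 4c + 2d + e = 47
  81a + 27b + 9c + 3d + e = 156
  256a + 64b + 16c + 4d + e = 403
  625a + 125b + 25c + 5d + e = 878
Solving the system yields a = 1, b = 1, c = 5, d = 0, e = 3.
So h(n) = n^4 + n^3 + 5n^2 + 3.
Check: h(-1) = 8. ✓

h(n) = n^4 + n^3 + 5n^2 + 3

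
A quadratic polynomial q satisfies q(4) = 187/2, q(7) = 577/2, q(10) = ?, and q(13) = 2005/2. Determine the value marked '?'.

1183/2

The 3 known points determine the degree-2 polynomial uniquely.
Write q(u) = au^2 + bu + c. Substituting each data point gives a linear system:
  16a + 4b + c = 187/2
  49a + 7b + c = 577/2
  169a + 13b + c = 2005/2
Solving the system yields a = 6, b = -1, c = 3/2.
So q(u) = 6u^2 - u + 3/2.
Then q(10) = 1183/2.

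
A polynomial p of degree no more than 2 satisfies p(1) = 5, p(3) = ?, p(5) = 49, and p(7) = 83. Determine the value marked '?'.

23

The 3 known points determine the degree-2 polynomial uniquely.
Write p(t) = at^2 + bt + c. Substituting each data point gives a linear system:
  a + b + c = 5
  25a + 5b + c = 49
  49a + 7b + c = 83
Solving the system yields a = 1, b = 5, c = -1.
So p(t) = t^2 + 5t - 1.
Then p(3) = 23.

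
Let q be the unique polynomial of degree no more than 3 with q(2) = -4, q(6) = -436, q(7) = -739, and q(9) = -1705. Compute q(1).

-1

Using the Lagrange interpolation formula with nodes 2, 6, 7, 9:
  L_0(s) = (s - 6)(s - 7)(s - 9) / -140
  L_1(s) = (s - 2)(s - 7)(s - 9) / 12
  L_2(s) = (s - 2)(s - 6)(s - 9) / -10
  L_3(s) = (s - 2)(s - 6)(s - 7) / 42
Then q(s) = -4·L_0(s) - 436·L_1(s) - 739·L_2(s) - 1705·L_3(s).
Expanding and collecting terms gives q(s) = -3s^3 + 6s^2 - 4.
Evaluating at s = 1: q(1) = -1.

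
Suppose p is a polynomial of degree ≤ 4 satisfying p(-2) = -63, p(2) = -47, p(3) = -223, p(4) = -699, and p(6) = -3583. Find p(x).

Write p(x) = ax^4 + bx^3 + cx^2 + dx + e. Substituting each data point gives a linear system:
  16a - 8b + 4c - 2d + e = -63
  16a + 8b + 4c + 2d + e = -47
  81a + 27b + 9c + 3d + e = -223
  256a + 64b + 16c + 4d + e = -699
  1296a + 216b + 36c + 6d + e = -3583
Solving the system yields a = -3, b = 2, c = -3, d = -4, e = 5.
So p(x) = -3x⁴ + 2x³ - 3x² - 4x + 5.
Check: p(-2) = -63. ✓

p(x) = -3x^4 + 2x^3 - 3x^2 - 4x + 5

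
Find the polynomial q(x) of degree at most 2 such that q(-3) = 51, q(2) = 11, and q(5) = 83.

Write q(x) = ax^2 + bx + c. Substituting each data point gives a linear system:
  9a - 3b + c = 51
  4a + 2b + c = 11
  25a + 5b + c = 83
Solving the system yields a = 4, b = -4, c = 3.
So q(x) = 4x^2 - 4x + 3.
Check: q(-3) = 51. ✓

q(x) = 4x^2 - 4x + 3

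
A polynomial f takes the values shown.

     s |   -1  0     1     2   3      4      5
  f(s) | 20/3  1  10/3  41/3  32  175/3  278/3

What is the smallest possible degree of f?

2

Forward differences of the values at s = -1, 0, 1, 2, 3, 4, 5:
  f  : 20/3  1  10/3  41/3  32  175/3  278/3
  Δ  : -17/3  7/3  31/3  55/3  79/3  103/3
  Δ^2: 8  8  8  8  8
  Δ^3: 0  0  0  0
  Δ^4: 0  0  0
  Δ^5: 0  0
  Δ^6: 0
The second differences are constant (8) and nonzero, while all higher differences vanish, so the minimal degree is 2.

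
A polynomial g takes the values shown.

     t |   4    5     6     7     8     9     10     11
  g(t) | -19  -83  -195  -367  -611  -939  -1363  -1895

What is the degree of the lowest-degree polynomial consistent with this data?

3

Forward differences of the values at t = 4, 5, 6, 7, 8, 9, 10, 11:
  g  : -19  -83  -195  -367  -611  -939  -1363  -1895
  Δ  : -64  -112  -172  -244  -328  -424  -532
  Δ^2: -48  -60  -72  -84  -96  -108
  Δ^3: -12  -12  -12  -12  -12
  Δ^4: 0  0  0  0
  Δ^5: 0  0  0
  Δ^6: 0  0
  Δ^7: 0
The third differences are constant (-12) and nonzero, while all higher differences vanish, so the minimal degree is 3.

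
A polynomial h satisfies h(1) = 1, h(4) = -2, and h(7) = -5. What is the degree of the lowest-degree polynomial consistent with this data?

1

Forward differences of the values at u = 1, 4, 7:
  h  : 1  -2  -5
  Δ  : -3  -3
  Δ^2: 0
The first differences are constant (-3) and nonzero, while all higher differences vanish, so the minimal degree is 1.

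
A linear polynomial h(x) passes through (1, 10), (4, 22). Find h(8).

38

Using the Lagrange interpolation formula with nodes 1, 4:
  L_0(x) = (x - 4) / -3
  L_1(x) = (x - 1) / 3
Then h(x) = 10·L_0(x) + 22·L_1(x).
Expanding and collecting terms gives h(x) = 4x + 6.
Evaluating at x = 8: h(8) = 38.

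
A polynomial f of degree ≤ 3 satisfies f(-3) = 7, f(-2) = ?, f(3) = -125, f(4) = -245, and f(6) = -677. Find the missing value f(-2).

-5

The 4 known points determine the degree-3 polynomial uniquely.
Write f(x) = ax^3 + bx^2 + cx + d. Substituting each data point gives a linear system:
  -27a + 9b - 3c + d = 7
  27a + 9b + 3c + d = -125
  64a + 16b + 4c + d = -245
  216a + 36b + 6c + d = -677
Solving the system yields a = -2, b = -6, c = -4, d = -5.
So f(x) = -2x³ - 6x² - 4x - 5.
Then f(-2) = -5.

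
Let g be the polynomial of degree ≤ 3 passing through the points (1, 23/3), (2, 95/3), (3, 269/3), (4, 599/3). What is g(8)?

Write g(u) = au^3 + bu^2 + cu + d. Substituting each data point gives a linear system:
  a + b + c + d = 23/3
  8a + 4b + 2c + d = 95/3
  27a + 9b + 3c + d = 269/3
  64a + 16b + 4c + d = 599/3
Solving the system yields a = 3, b = -1, c = 6, d = -1/3.
So g(u) = 3u^3 - u^2 + 6u - 1/3.
Then g(8) = 4559/3.

4559/3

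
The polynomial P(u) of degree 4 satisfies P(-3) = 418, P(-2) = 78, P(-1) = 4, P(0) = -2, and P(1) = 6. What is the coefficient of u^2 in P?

1

Write P(u) = au^4 + bu^3 + cu^2 + du + e. Substituting each data point gives a linear system:
  81a - 27b + 9c - 3d + e = 418
  16a - 8b + 4c - 2d + e = 78
  a - b + c - d + e = 4
  e = -2
  a + b + c + d + e = 6
Solving the system yields a = 6, b = 3, c = 1, d = -2, e = -2.
So P(u) = 6u⁴ + 3u³ + u² - 2u - 2.
The coefficient of u^2 is 1.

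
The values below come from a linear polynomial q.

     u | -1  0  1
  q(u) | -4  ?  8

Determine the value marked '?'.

2

The 2 known points determine the degree-1 polynomial uniquely.
Write q(u) = au + b. Substituting each data point gives a linear system:
  -a + b = -4
  a + b = 8
Solving the system yields a = 6, b = 2.
So q(u) = 6u + 2.
Then q(0) = 2.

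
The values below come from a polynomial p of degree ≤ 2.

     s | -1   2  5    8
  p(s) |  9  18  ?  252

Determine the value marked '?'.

On equispaced nodes a degree-2 polynomial has vanishing third forward difference, so
  - p(-1) + 3·p(2) - 3·p(5) + p(8) = 0.
Substituting the known values and solving for p(5):
  -3·p(5) = -297
  p(5) = 99.

99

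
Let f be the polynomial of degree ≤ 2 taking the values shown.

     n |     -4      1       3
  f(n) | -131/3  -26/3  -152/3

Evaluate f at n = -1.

4/3

Using the Lagrange interpolation formula with nodes -4, 1, 3:
  L_0(n) = (n - 1)(n - 3) / 35
  L_1(n) = (n + 4)(n - 3) / -10
  L_2(n) = (n + 4)(n - 1) / 14
Then f(n) = -131/3·L_0(n) - 26/3·L_1(n) - 152/3·L_2(n).
Expanding and collecting terms gives f(n) = -4n^2 - 5n + 1/3.
Evaluating at n = -1: f(-1) = 4/3.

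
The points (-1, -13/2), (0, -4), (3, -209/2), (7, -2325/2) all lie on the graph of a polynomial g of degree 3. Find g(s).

g(s) = -3s^3 - 3s^2 + (5/2)s - 4

Using the Lagrange interpolation formula with nodes -1, 0, 3, 7:
  L_0(s) = s(s - 3)(s - 7) / -32
  L_1(s) = (s + 1)(s - 3)(s - 7) / 21
  L_2(s) = (s + 1)s(s - 7) / -48
  L_3(s) = (s + 1)s(s - 3) / 224
Then g(s) = -13/2·L_0(s) - 4·L_1(s) - 209/2·L_2(s) - 2325/2·L_3(s).
Expanding and collecting terms gives g(s) = -3s^3 - 3s^2 + (5/2)s - 4.
Check: g(0) = -4. ✓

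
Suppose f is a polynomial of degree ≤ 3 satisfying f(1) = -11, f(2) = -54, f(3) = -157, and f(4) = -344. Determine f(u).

f(u) = -4u^3 - 6u^2 + 3u - 4

Using the Lagrange interpolation formula with nodes 1, 2, 3, 4:
  L_0(u) = (u - 2)(u - 3)(u - 4) / -6
  L_1(u) = (u - 1)(u - 3)(u - 4) / 2
  L_2(u) = (u - 1)(u - 2)(u - 4) / -2
  L_3(u) = (u - 1)(u - 2)(u - 3) / 6
Then f(u) = -11·L_0(u) - 54·L_1(u) - 157·L_2(u) - 344·L_3(u).
Expanding and collecting terms gives f(u) = -4u^3 - 6u^2 + 3u - 4.
Check: f(4) = -344. ✓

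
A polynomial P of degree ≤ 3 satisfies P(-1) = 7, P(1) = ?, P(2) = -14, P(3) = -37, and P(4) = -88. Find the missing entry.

-7

The 4 known points determine the degree-3 polynomial uniquely.
Write P(s) = as^3 + bs^2 + cs + d. Substituting each data point gives a linear system:
  -a + b - c + d = 7
  8a + 4b + 2c + d = -14
  27a + 9b + 3c + d = -37
  64a + 16b + 4c + d = -88
Solving the system yields a = -2, b = 4, c = -5, d = -4.
So P(s) = -2s³ + 4s² - 5s - 4.
Then P(1) = -7.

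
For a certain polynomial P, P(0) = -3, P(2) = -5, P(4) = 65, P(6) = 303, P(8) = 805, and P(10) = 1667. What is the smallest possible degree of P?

3

Forward differences of the values at x = 0, 2, 4, 6, 8, 10:
  P  : -3  -5  65  303  805  1667
  Δ  : -2  70  238  502  862
  Δ^2: 72  168  264  360
  Δ^3: 96  96  96
  Δ^4: 0  0
  Δ^5: 0
The third differences are constant (96) and nonzero, while all higher differences vanish, so the minimal degree is 3.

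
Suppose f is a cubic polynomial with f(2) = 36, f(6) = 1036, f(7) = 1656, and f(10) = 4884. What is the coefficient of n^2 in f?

Write f(n) = an^3 + bn^2 + cn + d. Substituting each data point gives a linear system:
  8a + 4b + 2c + d = 36
  216a + 36b + 6c + d = 1036
  343a + 49b + 7c + d = 1656
  1000a + 100b + 10c + d = 4884
Solving the system yields a = 5, b = -1, c = -2, d = 4.
So f(n) = 5n³ - n² - 2n + 4.
The coefficient of n^2 is -1.

-1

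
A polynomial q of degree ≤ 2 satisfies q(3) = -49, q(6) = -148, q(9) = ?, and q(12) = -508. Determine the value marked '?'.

-301

On equispaced nodes a degree-2 polynomial has vanishing third forward difference, so
  - q(3) + 3·q(6) - 3·q(9) + q(12) = 0.
Substituting the known values and solving for q(9):
  -3·q(9) = 903
  q(9) = -301.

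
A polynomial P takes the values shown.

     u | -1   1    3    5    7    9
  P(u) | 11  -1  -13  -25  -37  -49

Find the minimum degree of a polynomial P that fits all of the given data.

1

Forward differences of the values at u = -1, 1, 3, 5, 7, 9:
  P  : 11  -1  -13  -25  -37  -49
  Δ  : -12  -12  -12  -12  -12
  Δ^2: 0  0  0  0
  Δ^3: 0  0  0
  Δ^4: 0  0
  Δ^5: 0
The first differences are constant (-12) and nonzero, while all higher differences vanish, so the minimal degree is 1.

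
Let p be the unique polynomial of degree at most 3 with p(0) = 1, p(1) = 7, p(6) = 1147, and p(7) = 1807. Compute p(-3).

-113

Using the Lagrange interpolation formula with nodes 0, 1, 6, 7:
  L_0(x) = (x - 1)(x - 6)(x - 7) / -42
  L_1(x) = x(x - 6)(x - 7) / 30
  L_2(x) = x(x - 1)(x - 7) / -30
  L_3(x) = x(x - 1)(x - 6) / 42
Then p(x) = 1·L_0(x) + 7·L_1(x) + 1147·L_2(x) + 1807·L_3(x).
Expanding and collecting terms gives p(x) = 5x^3 + 2x^2 - x + 1.
Evaluating at x = -3: p(-3) = -113.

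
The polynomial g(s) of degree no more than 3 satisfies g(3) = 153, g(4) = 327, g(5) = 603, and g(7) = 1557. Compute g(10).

Write g(s) = as^3 + bs^2 + cs + d. Substituting each data point gives a linear system:
  27a + 9b + 3c + d = 153
  64a + 16b + 4c + d = 327
  125a + 25b + 5c + d = 603
  343a + 49b + 7c + d = 1557
Solving the system yields a = 4, b = 3, c = 5, d = 3.
So g(s) = 4s^3 + 3s^2 + 5s + 3.
Then g(10) = 4353.

4353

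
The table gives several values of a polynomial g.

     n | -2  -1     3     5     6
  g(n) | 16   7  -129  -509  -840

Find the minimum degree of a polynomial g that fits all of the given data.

Divided differences on the nodes -2, -1, 3, 5, 6:
  order 0: 16  7  -129  -509  -840
  order 1: -9  -34  -190  -331
  order 2: -5  -26  -47
  order 3: -3  -3
  order 4: 0
The order-3 divided differences are all -3 (nonzero) and every higher order vanishes, so the data lies on a polynomial of degree exactly 3.

3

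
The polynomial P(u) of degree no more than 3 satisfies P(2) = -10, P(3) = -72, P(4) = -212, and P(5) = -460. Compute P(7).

Using the Lagrange interpolation formula with nodes 2, 3, 4, 5:
  L_0(u) = (u - 3)(u - 4)(u - 5) / -6
  L_1(u) = (u - 2)(u - 4)(u - 5) / 2
  L_2(u) = (u - 2)(u - 3)(u - 5) / -2
  L_3(u) = (u - 2)(u - 3)(u - 4) / 6
Then P(u) = -10·L_0(u) - 72·L_1(u) - 212·L_2(u) - 460·L_3(u).
Expanding and collecting terms gives P(u) = -5u^3 + 6u^2 + 3u.
Evaluating at u = 7: P(7) = -1400.

-1400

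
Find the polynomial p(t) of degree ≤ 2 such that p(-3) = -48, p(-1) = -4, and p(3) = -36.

p(t) = -5t^2 + 2t + 3

Write p(t) = at^2 + bt + c. Substituting each data point gives a linear system:
  9a - 3b + c = -48
  a - b + c = -4
  9a + 3b + c = -36
Solving the system yields a = -5, b = 2, c = 3.
So p(t) = -5t² + 2t + 3.
Check: p(-3) = -48. ✓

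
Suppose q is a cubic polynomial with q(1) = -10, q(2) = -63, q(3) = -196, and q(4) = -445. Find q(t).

Write q(t) = at^3 + bt^2 + ct + d. Substituting each data point gives a linear system:
  a + b + c + d = -10
  8a + 4b + 2c + d = -63
  27a + 9b + 3c + d = -196
  64a + 16b + 4c + d = -445
Solving the system yields a = -6, b = -4, c = 1, d = -1.
So q(t) = -6t³ - 4t² + t - 1.
Check: q(1) = -10. ✓

q(t) = -6t^3 - 4t^2 + t - 1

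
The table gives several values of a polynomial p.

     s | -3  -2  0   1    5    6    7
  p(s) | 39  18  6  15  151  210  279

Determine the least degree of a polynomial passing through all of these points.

2

Divided differences on the nodes -3, -2, 0, 1, 5, 6, 7:
  order 0: 39  18  6  15  151  210  279
  order 1: -21  -6  9  34  59  69
  order 2: 5  5  5  5  5
  order 3: 0  0  0  0
  order 4: 0  0  0
  order 5: 0  0
  order 6: 0
The order-2 divided differences are all 5 (nonzero) and every higher order vanishes, so the data lies on a polynomial of degree exactly 2.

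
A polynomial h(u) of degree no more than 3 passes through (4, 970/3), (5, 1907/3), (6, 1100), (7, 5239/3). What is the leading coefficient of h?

Write h(u) = au^3 + bu^2 + cu + d. Substituting each data point gives a linear system:
  64a + 16b + 4c + d = 970/3
  125a + 25b + 5c + d = 1907/3
  216a + 36b + 6c + d = 1100
  343a + 49b + 7c + d = 5239/3
Solving the system yields a = 5, b = 1, c = -5/3, d = -6.
So h(u) = 5u^3 + u^2 - (5/3)u - 6.
The leading coefficient is 5.

5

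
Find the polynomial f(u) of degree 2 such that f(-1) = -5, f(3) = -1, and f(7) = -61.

f(u) = -2u^2 + 5u + 2

Write f(u) = au^2 + bu + c. Substituting each data point gives a linear system:
  a - b + c = -5
  9a + 3b + c = -1
  49a + 7b + c = -61
Solving the system yields a = -2, b = 5, c = 2.
So f(u) = -2u^2 + 5u + 2.
Check: f(7) = -61. ✓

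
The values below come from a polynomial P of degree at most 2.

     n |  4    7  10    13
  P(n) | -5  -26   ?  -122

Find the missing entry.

On equispaced nodes a degree-2 polynomial has vanishing third forward difference, so
  - P(4) + 3·P(7) - 3·P(10) + P(13) = 0.
Substituting the known values and solving for P(10):
  -3·P(10) = 195
  P(10) = -65.

-65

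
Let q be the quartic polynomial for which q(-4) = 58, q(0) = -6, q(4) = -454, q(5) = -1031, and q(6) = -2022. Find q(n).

Write q(n) = an^4 + bn^3 + cn^2 + dn + e. Substituting each data point gives a linear system:
  256a - 64b + 16c - 4d + e = 58
  e = -6
  256a + 64b + 16c + 4d + e = -454
  625a + 125b + 25c + 5d + e = -1031
  1296a + 216b + 36c + 6d + e = -2022
Solving the system yields a = -1, b = -4, c = 4, d = 0, e = -6.
So q(n) = -n^4 - 4n^3 + 4n^2 - 6.
Check: q(0) = -6. ✓

q(n) = -n^4 - 4n^3 + 4n^2 - 6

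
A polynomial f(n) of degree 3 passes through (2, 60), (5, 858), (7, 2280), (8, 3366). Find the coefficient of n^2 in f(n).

Write f(n) = an^3 + bn^2 + cn + d. Substituting each data point gives a linear system:
  8a + 4b + 2c + d = 60
  125a + 25b + 5c + d = 858
  343a + 49b + 7c + d = 2280
  512a + 64b + 8c + d = 3366
Solving the system yields a = 6, b = 5, c = -3, d = -2.
So f(n) = 6n³ + 5n² - 3n - 2.
The coefficient of n^2 is 5.

5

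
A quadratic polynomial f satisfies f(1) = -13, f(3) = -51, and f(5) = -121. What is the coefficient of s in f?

-3

Write f(s) = as^2 + bs + c. Substituting each data point gives a linear system:
  a + b + c = -13
  9a + 3b + c = -51
  25a + 5b + c = -121
Solving the system yields a = -4, b = -3, c = -6.
So f(s) = -4s^2 - 3s - 6.
The coefficient of s is -3.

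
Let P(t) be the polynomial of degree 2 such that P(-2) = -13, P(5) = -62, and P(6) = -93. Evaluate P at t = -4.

-53

Write P(t) = at^2 + bt + c. Substituting each data point gives a linear system:
  4a - 2b + c = -13
  25a + 5b + c = -62
  36a + 6b + c = -93
Solving the system yields a = -3, b = 2, c = 3.
So P(t) = -3t^2 + 2t + 3.
Then P(-4) = -53.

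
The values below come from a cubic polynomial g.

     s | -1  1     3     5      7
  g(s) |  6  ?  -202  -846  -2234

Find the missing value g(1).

On equispaced nodes a degree-3 polynomial has vanishing fourth forward difference, so
  g(-1) - 4·g(1) + 6·g(3) - 4·g(5) + g(7) = 0.
Substituting the known values and solving for g(1):
  -4·g(1) = 56
  g(1) = -14.

-14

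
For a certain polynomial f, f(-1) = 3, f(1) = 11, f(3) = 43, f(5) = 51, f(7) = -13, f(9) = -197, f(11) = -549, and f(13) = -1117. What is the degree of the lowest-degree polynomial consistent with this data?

3

Forward differences of the values at t = -1, 1, 3, 5, 7, 9, 11, 13:
  f  : 3  11  43  51  -13  -197  -549  -1117
  Δ  : 8  32  8  -64  -184  -352  -568
  Δ^2: 24  -24  -72  -120  -168  -216
  Δ^3: -48  -48  -48  -48  -48
  Δ^4: 0  0  0  0
  Δ^5: 0  0  0
  Δ^6: 0  0
  Δ^7: 0
The third differences are constant (-48) and nonzero, while all higher differences vanish, so the minimal degree is 3.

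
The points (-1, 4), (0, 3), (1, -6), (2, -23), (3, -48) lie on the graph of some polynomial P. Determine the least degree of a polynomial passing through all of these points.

Forward differences of the values at s = -1, 0, 1, 2, 3:
  P  : 4  3  -6  -23  -48
  Δ  : -1  -9  -17  -25
  Δ^2: -8  -8  -8
  Δ^3: 0  0
  Δ^4: 0
The second differences are constant (-8) and nonzero, while all higher differences vanish, so the minimal degree is 2.

2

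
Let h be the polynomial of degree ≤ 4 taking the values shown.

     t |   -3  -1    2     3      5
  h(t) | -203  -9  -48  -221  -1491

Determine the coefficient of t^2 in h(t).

-6

Write h(t) = at^4 + bt^3 + ct^2 + dt + e. Substituting each data point gives a linear system:
  81a - 27b + 9c - 3d + e = -203
  a - b + c - d + e = -9
  16a + 8b + 4c + 2d + e = -48
  81a + 27b + 9c + 3d + e = -221
  625a + 125b + 25c + 5d + e = -1491
Solving the system yields a = -2, b = -1, c = -6, d = 6, e = 4.
So h(t) = -2t⁴ - t³ - 6t² + 6t + 4.
The coefficient of t^2 is -6.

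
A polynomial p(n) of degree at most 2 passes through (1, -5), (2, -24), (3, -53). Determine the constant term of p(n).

4

Write p(n) = an^2 + bn + c. Substituting each data point gives a linear system:
  a + b + c = -5
  4a + 2b + c = -24
  9a + 3b + c = -53
Solving the system yields a = -5, b = -4, c = 4.
So p(n) = -5n^2 - 4n + 4.
The constant term is 4.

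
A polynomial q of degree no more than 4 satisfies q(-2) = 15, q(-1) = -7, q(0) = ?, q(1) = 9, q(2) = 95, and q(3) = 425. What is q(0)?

-1

The 5 known points determine the degree-4 polynomial uniquely.
Write q(u) = au^4 + bu^3 + cu^2 + du + e. Substituting each data point gives a linear system:
  16a - 8b + 4c - 2d + e = 15
  a - b + c - d + e = -7
  a + b + c + d + e = 9
  16a + 8b + 4c + 2d + e = 95
  81a + 27b + 9c + 3d + e = 425
Solving the system yields a = 4, b = 4, c = -2, d = 4, e = -1.
So q(u) = 4u^4 + 4u^3 - 2u^2 + 4u - 1.
Then q(0) = -1.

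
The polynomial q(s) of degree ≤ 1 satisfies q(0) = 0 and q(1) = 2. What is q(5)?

10

Using the Lagrange interpolation formula with nodes 0, 1:
  L_0(s) = (s - 1) / -1
  L_1(s) = s / 1
Then q(s) = 0·L_0(s) + 2·L_1(s).
Expanding and collecting terms gives q(s) = 2s.
Evaluating at s = 5: q(5) = 10.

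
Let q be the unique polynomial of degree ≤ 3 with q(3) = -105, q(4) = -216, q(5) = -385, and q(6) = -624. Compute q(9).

-1881

Write q(x) = ax^3 + bx^2 + cx + d. Substituting each data point gives a linear system:
  27a + 9b + 3c + d = -105
  64a + 16b + 4c + d = -216
  125a + 25b + 5c + d = -385
  216a + 36b + 6c + d = -624
Solving the system yields a = -2, b = -5, c = -2, d = 0.
So q(x) = -2x³ - 5x² - 2x.
Then q(9) = -1881.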